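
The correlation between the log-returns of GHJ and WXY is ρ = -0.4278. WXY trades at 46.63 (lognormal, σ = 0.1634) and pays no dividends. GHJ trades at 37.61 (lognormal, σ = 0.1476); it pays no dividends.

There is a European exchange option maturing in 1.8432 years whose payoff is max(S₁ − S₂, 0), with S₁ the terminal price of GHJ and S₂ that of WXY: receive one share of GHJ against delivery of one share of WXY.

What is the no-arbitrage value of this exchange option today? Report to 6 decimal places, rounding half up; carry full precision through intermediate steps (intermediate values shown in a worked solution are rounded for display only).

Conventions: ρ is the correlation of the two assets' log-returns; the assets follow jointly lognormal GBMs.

exchange price = 2.490491

σ_eff = √(σ₁² + σ₂² − 2ρσ₁σ₂) = √(0.1476² + 0.1634² − 2·-0.4278·0.1476·0.1634) = 0.262908
d₁ = (ln(S₁/S₂) + (q₂ − q₁ + σ_eff²/2)T) / (σ_eff√T) = (ln(37.61/46.63) + (0.0 − 0.0 + 0.034560)·1.8432) / 0.356936 = -0.423809
d₂ = d₁ − σ_eff√T = -0.423809 − 0.356936 = -0.780745
N(d₁) = 0.335852,  N(d₂) = 0.217476
V = S₁·e^{−q₁T}·N(d₁) − S₂·e^{−q₂T}·N(d₂) = 12.631409 − 10.140918 = 2.490491
Key observation: no risk-free rate is needed — with the second asset as numeraire the exchange option is a call on the ratio S₁/S₂, and r cancels out of the value.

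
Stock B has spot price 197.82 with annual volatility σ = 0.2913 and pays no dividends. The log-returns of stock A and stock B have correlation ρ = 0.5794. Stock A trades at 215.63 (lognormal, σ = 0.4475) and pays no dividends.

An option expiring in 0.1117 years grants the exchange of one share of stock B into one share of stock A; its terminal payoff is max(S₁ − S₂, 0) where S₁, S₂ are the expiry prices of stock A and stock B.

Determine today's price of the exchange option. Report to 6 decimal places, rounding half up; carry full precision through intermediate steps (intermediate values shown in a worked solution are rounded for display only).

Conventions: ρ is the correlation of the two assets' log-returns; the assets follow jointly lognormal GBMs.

exchange price = 21.389843

σ_eff = √(σ₁² + σ₂² − 2ρσ₁σ₂) = √(0.4475² + 0.2913² − 2·0.5794·0.4475·0.2913) = 0.366135
d₁ = (ln(S₁/S₂) + (q₂ − q₁ + σ_eff²/2)T) / (σ_eff√T) = (ln(215.63/197.82) + (0.0 − 0.0 + 0.067027)·0.1117) / 0.122368 = 0.765670
d₂ = d₁ − σ_eff√T = 0.765670 − 0.122368 = 0.643302
N(d₁) = 0.778064,  N(d₂) = 0.739986
V = S₁·e^{−q₁T}·N(d₁) − S₂·e^{−q₂T}·N(d₂) = 167.773867 − 146.384024 = 21.389843
Key observation: pricing in stock B-units makes this a unit-strike call on the ratio S₁/S₂ — the risk-free rate cancels and cannot affect the value.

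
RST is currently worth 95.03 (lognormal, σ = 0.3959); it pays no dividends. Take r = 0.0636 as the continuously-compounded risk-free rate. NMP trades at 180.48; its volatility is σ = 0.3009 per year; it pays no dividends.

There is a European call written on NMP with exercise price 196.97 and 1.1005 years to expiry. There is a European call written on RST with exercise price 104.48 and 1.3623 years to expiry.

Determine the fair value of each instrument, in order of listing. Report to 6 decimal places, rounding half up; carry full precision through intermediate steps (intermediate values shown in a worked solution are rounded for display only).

[NMP call K=196.97]
σ√T = 0.3009·√1.1005 = 0.315658
d₁ = (ln(S/K) + (r+σ²/2)T) / (σ√T) = (ln(180.48/196.97) + (0.0636+0.3009²/2)·1.1005) / 0.315658 = (-0.087431 + 0.119812) / 0.315658 = 0.102581
d₂ = d₁ − σ√T = 0.102581 − 0.315658 = -0.213078
e^{−rT} = 0.932401
N(d₁) = 0.540852,  N(d₂) = 0.415633
price = S·N(d₁) − K·e^{−rT}·N(d₂) = 97.612983 − 76.333160 = 21.279823
[RST call K=104.48]
σ√T = 0.3959·√1.3623 = 0.462085
d₁ = (ln(S/K) + (r+σ²/2)T) / (σ√T) = (ln(95.03/104.48) + (0.0636+0.3959²/2)·1.3623) / 0.462085 = (-0.094803 + 0.193404) / 0.462085 = 0.213382
d₂ = d₁ − σ√T = 0.213382 − 0.462085 = -0.248703
e^{−rT} = 0.917005
N(d₁) = 0.584485,  N(d₂) = 0.401795
price = S·N(d₁) − K·e^{−rT}·N(d₂) = 55.543648 − 38.495469 = 17.048179

price(NMP call K=196.97) = 21.279823
price(RST call K=104.48) = 17.048179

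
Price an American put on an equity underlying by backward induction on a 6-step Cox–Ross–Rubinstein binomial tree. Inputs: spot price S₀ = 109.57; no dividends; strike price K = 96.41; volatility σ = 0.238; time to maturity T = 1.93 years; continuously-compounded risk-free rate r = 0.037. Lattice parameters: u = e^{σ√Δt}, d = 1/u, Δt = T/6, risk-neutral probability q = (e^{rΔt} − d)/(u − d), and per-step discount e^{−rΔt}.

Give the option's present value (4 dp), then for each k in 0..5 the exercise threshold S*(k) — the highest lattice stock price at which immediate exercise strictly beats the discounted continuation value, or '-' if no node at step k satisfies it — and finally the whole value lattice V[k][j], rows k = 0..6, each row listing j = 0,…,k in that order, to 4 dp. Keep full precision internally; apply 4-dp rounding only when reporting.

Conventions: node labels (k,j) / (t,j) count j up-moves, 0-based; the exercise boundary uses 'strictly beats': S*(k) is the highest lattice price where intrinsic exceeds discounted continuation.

Δt=0.32167  u=1.14452  d=0.87373  q=0.51052  discount=0.98817
step 6 (expiry): payoffs max(K−S,0) = 47.6620 32.5540 12.7637 0.0000 0.0000 0.0000 0.0000
step 5: (k=5,j=0): S=55.7929, K−S=40.6171, hold=39.4764 ⇒ V=40.6171 exercise | (k=5,j=1): S=73.0843, K−S=23.3257, hold=22.1850 ⇒ V=23.3257 exercise | (k=5,j=2): S=95.7347, K−S=0.6753, hold=6.1737 ⇒ V=6.1737 continue | (k=5,j=3): S=125.4048, K−S=0.0000, hold=0.0000 ⇒ V=0.0000 continue | (k=5,j=4): S=164.2703, K−S=0.0000, hold=0.0000 ⇒ V=0.0000 continue | (k=5,j=5): S=215.1811, K−S=0.0000, hold=0.0000 ⇒ V=0.0000 continue  boundary S*=73.0843
step 4: (k=4,j=0): S=63.8560, K−S=32.5540, hold=31.4134 ⇒ V=32.5540 exercise | (k=4,j=1): S=83.6463, K−S=12.7637, hold=14.3969 ⇒ V=14.3969 continue | (k=4,j=2): S=109.5700, K−S=0.0000, hold=2.9861 ⇒ V=2.9861 continue | (k=4,j=3): S=143.5280, K−S=0.0000, hold=0.0000 ⇒ V=0.0000 continue | (k=4,j=4): S=188.0103, K−S=0.0000, hold=0.0000 ⇒ V=0.0000 continue  boundary S*=63.8560
step 3: (k=3,j=0): S=73.0843, K−S=23.3257, hold=23.0089 ⇒ V=23.3257 exercise | (k=3,j=1): S=95.7347, K−S=0.6753, hold=8.4700 ⇒ V=8.4700 continue | (k=3,j=2): S=125.4048, K−S=0.0000, hold=1.4444 ⇒ V=1.4444 continue | (k=3,j=3): S=164.2703, K−S=0.0000, hold=0.0000 ⇒ V=0.0000 continue  boundary S*=73.0843
step 2: (k=2,j=0): S=83.6463, K−S=12.7637, hold=15.5553 ⇒ V=15.5553 continue | (k=2,j=1): S=109.5700, K−S=0.0000, hold=4.8255 ⇒ V=4.8255 continue | (k=2,j=2): S=143.5280, K−S=0.0000, hold=0.6986 ⇒ V=0.6986 continue  boundary S*=-
step 1: (k=1,j=0): S=95.7347, K−S=0.6753, hold=9.9583 ⇒ V=9.9583 continue | (k=1,j=1): S=125.4048, K−S=0.0000, hold=2.6865 ⇒ V=2.6865 continue  boundary S*=-
step 0: (k=0,j=0): S=109.5700, K−S=0.0000, hold=6.1720 ⇒ V=6.1720 continue  boundary S*=-

price = 6.1720
boundary = - - - 73.0843 63.8560 73.0843
tree:
6.1720
9.9583 2.6865
15.5553 4.8255 0.6986
23.3257 8.4700 1.4444 0.0000
32.5540 14.3969 2.9861 0.0000 0.0000
40.6171 23.3257 6.1737 0.0000 0.0000 0.0000
47.6620 32.5540 12.7637 0.0000 0.0000 0.0000 0.0000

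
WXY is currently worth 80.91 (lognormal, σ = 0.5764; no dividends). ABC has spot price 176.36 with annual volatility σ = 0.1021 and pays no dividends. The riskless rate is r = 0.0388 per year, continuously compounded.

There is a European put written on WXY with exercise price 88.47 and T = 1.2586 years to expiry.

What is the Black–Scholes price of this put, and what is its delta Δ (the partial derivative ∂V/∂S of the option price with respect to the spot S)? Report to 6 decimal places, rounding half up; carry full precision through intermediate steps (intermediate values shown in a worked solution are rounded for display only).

σ√T = 0.5764·√1.2586 = 0.646648
d₁ = (ln(S/K) + (r+σ²/2)T) / (σ√T) = (ln(80.91/88.47) + (0.0388+0.5764²/2)·1.2586) / 0.646648 = (-0.089326 + 0.257910) / 0.646648 = 0.260705
d₂ = d₁ − σ√T = 0.260705 − 0.646648 = -0.385943
e^{−rT} = 0.952340
N(−d₁) = 0.397160,  N(−d₂) = 0.650231
Put price V = K·e^{−rT}·N(−d₂) − S·N(−d₁) = 54.784181 − 32.134217 = 22.649964
Δ = −N(−d₁) = -0.397160

price = 22.649964
Δ = -0.397160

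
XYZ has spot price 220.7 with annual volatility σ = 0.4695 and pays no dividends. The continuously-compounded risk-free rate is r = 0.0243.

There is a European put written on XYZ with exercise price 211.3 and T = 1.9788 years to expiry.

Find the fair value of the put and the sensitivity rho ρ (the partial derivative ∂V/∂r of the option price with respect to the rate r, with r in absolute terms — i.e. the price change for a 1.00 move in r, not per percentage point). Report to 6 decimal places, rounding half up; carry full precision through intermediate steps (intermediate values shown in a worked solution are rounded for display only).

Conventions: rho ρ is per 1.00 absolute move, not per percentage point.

price = 45.455762
ρ = -229.506044

σ√T = 0.4695·√1.9788 = 0.660445
d₁ = (ln(S/K) + (r+σ²/2)T) / (σ√T) = (ln(220.7/211.3) + (0.0243+0.4695²/2)·1.9788) / 0.660445 = (0.043525 + 0.266179) / 0.660445 = 0.468932
d₂ = d₁ − σ√T = 0.468932 − 0.660445 = -0.191513
e^{−rT} = 0.953053
N(−d₁) = 0.319559,  N(−d₂) = 0.575938
Put price V = K·e^{−rT}·N(−d₂) − S·N(−d₁) = 115.982436 − 70.526674 = 45.455762
ρ = −K·T·e^{−rT}·N(−d₂) = -229.506044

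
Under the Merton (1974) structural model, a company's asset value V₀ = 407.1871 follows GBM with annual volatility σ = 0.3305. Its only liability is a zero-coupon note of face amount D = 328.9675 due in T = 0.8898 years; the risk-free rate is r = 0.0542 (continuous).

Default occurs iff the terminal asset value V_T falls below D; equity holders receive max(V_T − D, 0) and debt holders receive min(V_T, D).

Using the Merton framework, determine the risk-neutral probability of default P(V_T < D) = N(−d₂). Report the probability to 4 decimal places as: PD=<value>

Apply the equity-as-call identities (strike 328.9675, horizon 0.8898 years):
d₁ = [ln(V₀/D) + (r + σ²/2)T] / (σ√T)
   = [ln(407.1871/328.9675) + (0.0542 + 0.5·0.3305²)·0.8898] / (0.3305·√0.8898)
   = [0.213314 + 0.096824] / 0.311758 = 0.994802
d₂ = d₁ − σ√T = 0.994802 − 0.311758 = 0.683044
risk-neutral PD = N(−d₂) = N(-0.683044) = 0.247290

PD=0.2473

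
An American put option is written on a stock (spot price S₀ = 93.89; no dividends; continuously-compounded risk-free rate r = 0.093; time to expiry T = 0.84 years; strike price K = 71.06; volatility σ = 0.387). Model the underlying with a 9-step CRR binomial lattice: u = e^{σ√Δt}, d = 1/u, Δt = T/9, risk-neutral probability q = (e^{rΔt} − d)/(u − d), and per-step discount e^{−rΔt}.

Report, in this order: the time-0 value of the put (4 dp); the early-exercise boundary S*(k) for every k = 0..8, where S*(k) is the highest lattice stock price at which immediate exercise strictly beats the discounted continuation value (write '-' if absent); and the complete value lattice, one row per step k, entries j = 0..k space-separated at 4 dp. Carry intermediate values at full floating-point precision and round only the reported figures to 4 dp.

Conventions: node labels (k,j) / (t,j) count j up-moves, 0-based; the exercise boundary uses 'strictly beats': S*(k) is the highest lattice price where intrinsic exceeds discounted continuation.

price = 2.5392
boundary = - - - - - 51.9859 46.1890 51.9859 58.5103
tree:
2.5392
4.0150 1.1492
6.2042 1.9574 0.3839
9.3316 3.2730 0.7131 0.0707
13.5947 5.3509 1.3108 0.1448 0.0000
19.0741 8.5057 2.3783 0.2964 0.0000 0.0000
24.8710 13.0433 4.2441 0.6069 0.0000 0.0000 0.0000
30.0215 19.0741 7.4093 1.2424 0.0000 0.0000 0.0000 0.0000
34.5976 24.8710 12.5497 2.5433 0.0000 0.0000 0.0000 0.0000 0.0000
38.6635 30.0215 19.0741 5.2065 0.0000 0.0000 0.0000 0.0000 0.0000 0.0000

Δt=0.09333, u=1.12550, d=0.88849, q=0.50726, disc=e^(-rΔt)=0.99136
k=9 terminal: V=max(K-S,0) → 38.6635 30.0215 19.0741 5.2065 0.0000 0.0000 0.0000 0.0000 0.0000 0.0000
k=8: j=0 S=36.4624 intr=34.5976 cont=33.9835 V=34.5976[EX]; j=1 S=46.1890 intr=24.8710 cont=24.2569 V=24.8710[EX]; j=2 S=58.5103 intr=12.5497 cont=11.9356 V=12.5497[EX]; j=3 S=74.1183 intr=0.0000 cont=2.5433 V=2.5433[hold]; j=4 S=93.8900 intr=0.0000 cont=0.0000 V=0.0000[hold]; j=5 S=118.9359 intr=0.0000 cont=0.0000 V=0.0000[hold]; j=6 S=150.6630 intr=0.0000 cont=0.0000 V=0.0000[hold]; j=7 S=190.8536 intr=0.0000 cont=0.0000 V=0.0000[hold]; j=8 S=241.7653 intr=0.0000 cont=0.0000 V=0.0000[hold]  S*(8)=58.5103
k=7: j=0 S=41.0385 intr=30.0215 cont=29.4074 V=30.0215[EX]; j=1 S=51.9859 intr=19.0741 cont=18.4600 V=19.0741[EX]; j=2 S=65.8535 intr=5.2065 cont=7.4093 V=7.4093[hold]; j=3 S=83.4204 intr=0.0000 cont=1.2424 V=1.2424[hold]; j=4 S=105.6735 intr=0.0000 cont=0.0000 V=0.0000[hold]; j=5 S=133.8628 intr=0.0000 cont=0.0000 V=0.0000[hold]; j=6 S=169.5718 intr=0.0000 cont=0.0000 V=0.0000[hold]; j=7 S=214.8064 intr=0.0000 cont=0.0000 V=0.0000[hold]  S*(7)=51.9859
k=6: j=0 S=46.1890 intr=24.8710 cont=24.2569 V=24.8710[EX]; j=1 S=58.5103 intr=12.5497 cont=13.0433 V=13.0433[hold]; j=2 S=74.1183 intr=0.0000 cont=4.2441 V=4.2441[hold]; j=3 S=93.8900 intr=0.0000 cont=0.6069 V=0.6069[hold]; j=4 S=118.9359 intr=0.0000 cont=0.0000 V=0.0000[hold]; j=5 S=150.6630 intr=0.0000 cont=0.0000 V=0.0000[hold]; j=6 S=190.8536 intr=0.0000 cont=0.0000 V=0.0000[hold]  S*(6)=46.1890
k=5: j=0 S=51.9859 intr=19.0741 cont=18.7082 V=19.0741[EX]; j=1 S=65.8535 intr=5.2065 cont=8.5057 V=8.5057[hold]; j=2 S=83.4204 intr=0.0000 cont=2.3783 V=2.3783[hold]; j=3 S=105.6735 intr=0.0000 cont=0.2964 V=0.2964[hold]; j=4 S=133.8628 intr=0.0000 cont=0.0000 V=0.0000[hold]; j=5 S=169.5718 intr=0.0000 cont=0.0000 V=0.0000[hold]  S*(5)=51.9859
k=4: j=0 S=58.5103 intr=12.5497 cont=13.5947 V=13.5947[hold]; j=1 S=74.1183 intr=0.0000 cont=5.3509 V=5.3509[hold]; j=2 S=93.8900 intr=0.0000 cont=1.3108 V=1.3108[hold]; j=3 S=118.9359 intr=0.0000 cont=0.1448 V=0.1448[hold]; j=4 S=150.6630 intr=0.0000 cont=0.0000 V=0.0000[hold]  S*(4)=-
k=3: j=0 S=65.8535 intr=5.2065 cont=9.3316 V=9.3316[hold]; j=1 S=83.4204 intr=0.0000 cont=3.2730 V=3.2730[hold]; j=2 S=105.6735 intr=0.0000 cont=0.7131 V=0.7131[hold]; j=3 S=133.8628 intr=0.0000 cont=0.0707 V=0.0707[hold]  S*(3)=-
k=2: j=0 S=74.1183 intr=0.0000 cont=6.2042 V=6.2042[hold]; j=1 S=93.8900 intr=0.0000 cont=1.9574 V=1.9574[hold]; j=2 S=118.9359 intr=0.0000 cont=0.3839 V=0.3839[hold]  S*(2)=-
k=1: j=0 S=83.4204 intr=0.0000 cont=4.0150 V=4.0150[hold]; j=1 S=105.6735 intr=0.0000 cont=1.1492 V=1.1492[hold]  S*(1)=-
k=0: j=0 S=93.8900 intr=0.0000 cont=2.5392 V=2.5392[hold]  S*(0)=-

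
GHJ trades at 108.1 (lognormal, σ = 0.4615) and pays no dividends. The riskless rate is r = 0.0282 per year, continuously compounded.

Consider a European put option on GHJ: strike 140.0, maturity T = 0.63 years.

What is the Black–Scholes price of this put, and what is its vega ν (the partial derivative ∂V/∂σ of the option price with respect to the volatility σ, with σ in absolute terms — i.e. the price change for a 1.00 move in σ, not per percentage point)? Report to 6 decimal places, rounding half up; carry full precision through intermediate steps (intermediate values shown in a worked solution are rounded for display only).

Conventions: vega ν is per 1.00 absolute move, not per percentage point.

σ√T = 0.4615·√0.63 = 0.366304
d₁ = (ln(S/K) + (r+σ²/2)T) / (σ√T) = (ln(108.1/140.0) + (0.0282+0.4615²/2)·0.63) / 0.366304 = (-0.258586 + 0.084855) / 0.366304 = -0.474279
d₂ = d₁ − σ√T = -0.474279 − 0.366304 = -0.840583
e^{−rT} = 0.982391
N(−d₁) = 0.682349,  N(−d₂) = 0.799709
Put price V = K·e^{−rT}·N(−d₂) − S·N(−d₁) = 109.987781 − 73.761969 = 36.225813
φ(d₁) = (1/√(2π))·e^{−d₁²/2} = 0.356504
ν = S·φ(d₁)·√T = 30.588691

price = 36.225813
ν = 30.588691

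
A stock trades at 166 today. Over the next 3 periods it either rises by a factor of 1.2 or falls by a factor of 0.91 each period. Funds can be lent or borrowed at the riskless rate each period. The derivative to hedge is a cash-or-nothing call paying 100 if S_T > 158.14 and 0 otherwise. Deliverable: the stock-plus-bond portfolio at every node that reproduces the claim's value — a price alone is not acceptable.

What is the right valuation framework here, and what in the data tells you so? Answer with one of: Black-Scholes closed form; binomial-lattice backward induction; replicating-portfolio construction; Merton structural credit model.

framework: replicating-portfolio construction

Key observation: a price alone would not answer the question — the per-node share/bond construction on the spot-166, 1.2/0.91 tree is required, and only the replicating-portfolio method yields it.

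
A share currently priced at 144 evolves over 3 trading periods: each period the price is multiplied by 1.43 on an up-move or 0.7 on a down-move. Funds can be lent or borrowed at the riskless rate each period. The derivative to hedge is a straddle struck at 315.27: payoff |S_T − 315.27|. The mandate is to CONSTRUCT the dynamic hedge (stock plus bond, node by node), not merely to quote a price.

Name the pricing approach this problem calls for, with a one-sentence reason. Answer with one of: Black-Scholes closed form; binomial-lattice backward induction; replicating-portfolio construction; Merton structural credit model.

Key observation: since the answer must list Δ and B at each node of the 1.43/0.7 lattice on 144, the replicating-portfolio method — solving the two-state system at every node — is the one that applies.

framework: replicating-portfolio construction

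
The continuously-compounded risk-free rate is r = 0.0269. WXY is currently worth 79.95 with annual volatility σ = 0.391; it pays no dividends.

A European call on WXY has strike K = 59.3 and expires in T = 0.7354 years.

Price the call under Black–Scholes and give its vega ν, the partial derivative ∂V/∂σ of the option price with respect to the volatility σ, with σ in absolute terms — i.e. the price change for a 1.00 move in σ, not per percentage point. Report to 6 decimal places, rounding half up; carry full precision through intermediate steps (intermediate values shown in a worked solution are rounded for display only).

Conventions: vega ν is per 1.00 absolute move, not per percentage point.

price = 23.885860
ν = 14.645023

σ√T = 0.391·√0.7354 = 0.335304
d₁ = (ln(S/K) + (r+σ²/2)T) / (σ√T) = (ln(79.95/59.3) + (0.0269+0.391²/2)·0.7354) / 0.335304 = (0.298792 + 0.075997) / 0.335304 = 1.117758
d₂ = d₁ − σ√T = 1.117758 − 0.335304 = 0.782455
e^{−rT} = 0.980412
N(d₁) = 0.868165,  N(d₂) = 0.783026
Call price V = S·N(d₁) − K·e^{−rT}·N(d₂) = 69.409785 − 45.523925 = 23.885860
φ(d₁) = (1/√(2π))·e^{−d₁²/2} = 0.213604
ν = S·φ(d₁)·√T = 14.645023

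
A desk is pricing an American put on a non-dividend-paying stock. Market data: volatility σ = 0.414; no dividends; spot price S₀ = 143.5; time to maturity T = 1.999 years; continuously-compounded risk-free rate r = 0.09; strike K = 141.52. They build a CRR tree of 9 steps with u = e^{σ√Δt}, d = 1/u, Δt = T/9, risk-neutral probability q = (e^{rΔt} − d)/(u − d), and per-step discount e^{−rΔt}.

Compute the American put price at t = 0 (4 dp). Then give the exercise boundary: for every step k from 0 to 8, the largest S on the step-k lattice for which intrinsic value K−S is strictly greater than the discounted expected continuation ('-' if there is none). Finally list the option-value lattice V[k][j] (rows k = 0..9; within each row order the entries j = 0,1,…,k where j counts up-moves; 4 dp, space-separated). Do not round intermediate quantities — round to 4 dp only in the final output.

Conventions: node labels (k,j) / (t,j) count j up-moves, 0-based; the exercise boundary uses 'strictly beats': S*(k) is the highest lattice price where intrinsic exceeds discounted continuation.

price = 22.5366
boundary = - - - 79.9177 65.7516 79.9177 97.1358 79.9177 97.1358
tree:
22.5366
32.3950 13.6927
45.3223 20.9122 7.1033
61.6023 31.0431 11.7335 2.8098
75.7684 44.5785 18.9047 5.1130 0.6450
87.4234 61.6023 29.5338 9.1529 1.3234 0.0000
97.0124 75.7684 44.3842 16.0343 2.7154 0.0000 0.0000
104.9018 87.4234 61.6023 27.2656 5.5716 0.0000 0.0000 0.0000
111.3926 97.0124 75.7684 44.3842 11.4320 0.0000 0.0000 0.0000 0.0000
116.7330 104.9018 87.4234 61.6023 23.4565 0.0000 0.0000 0.0000 0.0000 0.0000

Δt=0.22211  u=1.21545  d=0.82274  q=0.50279  discount=0.98021
step 9 (expiry): payoffs max(K−S,0) = 116.7330 104.9018 87.4234 61.6023 23.4565 0.0000 0.0000 0.0000 0.0000 0.0000
step 8: (k=8,j=0): S=30.1274, K−S=111.3926, hold=108.5917 ⇒ V=111.3926 exercise | (k=8,j=1): S=44.5076, K−S=97.0124, hold=94.2115 ⇒ V=97.0124 exercise | (k=8,j=2): S=65.7516, K−S=75.7684, hold=72.9675 ⇒ V=75.7684 exercise | (k=8,j=3): S=97.1358, K−S=44.3842, hold=41.5833 ⇒ V=44.3842 exercise | (k=8,j=4): S=143.5000, K−S=0.0000, hold=11.4320 ⇒ V=11.4320 continue | (k=8,j=5): S=211.9945, K−S=0.0000, hold=0.0000 ⇒ V=0.0000 continue | (k=8,j=6): S=313.1824, K−S=0.0000, hold=0.0000 ⇒ V=0.0000 continue | (k=8,j=7): S=462.6686, K−S=0.0000, hold=0.0000 ⇒ V=0.0000 continue | (k=8,j=8): S=683.5067, K−S=0.0000, hold=0.0000 ⇒ V=0.0000 continue  boundary S*=97.1358
step 7: (k=7,j=0): S=36.6182, K−S=104.9018, hold=102.1009 ⇒ V=104.9018 exercise | (k=7,j=1): S=54.0966, K−S=87.4234, hold=84.6225 ⇒ V=87.4234 exercise | (k=7,j=2): S=79.9177, K−S=61.6023, hold=58.8014 ⇒ V=61.6023 exercise | (k=7,j=3): S=118.0635, K−S=23.4565, hold=27.2656 ⇒ V=27.2656 continue | (k=7,j=4): S=174.4168, K−S=0.0000, hold=5.5716 ⇒ V=5.5716 continue | (k=7,j=5): S=257.6683, K−S=0.0000, hold=0.0000 ⇒ V=0.0000 continue | (k=7,j=6): S=380.6569, K−S=0.0000, hold=0.0000 ⇒ V=0.0000 continue | (k=7,j=7): S=562.3496, K−S=0.0000, hold=0.0000 ⇒ V=0.0000 continue  boundary S*=79.9177
step 6: (k=6,j=0): S=44.5076, K−S=97.0124, hold=94.2115 ⇒ V=97.0124 exercise | (k=6,j=1): S=65.7516, K−S=75.7684, hold=72.9675 ⇒ V=75.7684 exercise | (k=6,j=2): S=97.1358, K−S=44.3842, hold=43.4606 ⇒ V=44.3842 exercise | (k=6,j=3): S=143.5000, K−S=0.0000, hold=16.0343 ⇒ V=16.0343 continue | (k=6,j=4): S=211.9945, K−S=0.0000, hold=2.7154 ⇒ V=2.7154 continue | (k=6,j=5): S=313.1824, K−S=0.0000, hold=0.0000 ⇒ V=0.0000 continue | (k=6,j=6): S=462.6686, K−S=0.0000, hold=0.0000 ⇒ V=0.0000 continue  boundary S*=97.1358
step 5: (k=5,j=0): S=54.0966, K−S=87.4234, hold=84.6225 ⇒ V=87.4234 exercise | (k=5,j=1): S=79.9177, K−S=61.6023, hold=58.8014 ⇒ V=61.6023 exercise | (k=5,j=2): S=118.0635, K−S=23.4565, hold=29.5338 ⇒ V=29.5338 continue | (k=5,j=3): S=174.4168, K−S=0.0000, hold=9.1529 ⇒ V=9.1529 continue | (k=5,j=4): S=257.6683, K−S=0.0000, hold=1.3234 ⇒ V=1.3234 continue | (k=5,j=5): S=380.6569, K−S=0.0000, hold=0.0000 ⇒ V=0.0000 continue  boundary S*=79.9177
step 4: (k=4,j=0): S=65.7516, K−S=75.7684, hold=72.9675 ⇒ V=75.7684 exercise | (k=4,j=1): S=97.1358, K−S=44.3842, hold=44.5785 ⇒ V=44.5785 continue | (k=4,j=2): S=143.5000, K−S=0.0000, hold=18.9047 ⇒ V=18.9047 continue | (k=4,j=3): S=211.9945, K−S=0.0000, hold=5.1130 ⇒ V=5.1130 continue | (k=4,j=4): S=313.1824, K−S=0.0000, hold=0.6450 ⇒ V=0.6450 continue  boundary S*=65.7516
step 3: (k=3,j=0): S=79.9177, K−S=61.6023, hold=58.8972 ⇒ V=61.6023 exercise | (k=3,j=1): S=118.0635, K−S=23.4565, hold=31.0431 ⇒ V=31.0431 continue | (k=3,j=2): S=174.4168, K−S=0.0000, hold=11.7335 ⇒ V=11.7335 continue | (k=3,j=3): S=257.6683, K−S=0.0000, hold=2.8098 ⇒ V=2.8098 continue  boundary S*=79.9177
step 2: (k=2,j=0): S=97.1358, K−S=44.3842, hold=45.3223 ⇒ V=45.3223 continue | (k=2,j=1): S=143.5000, K−S=0.0000, hold=20.9122 ⇒ V=20.9122 continue | (k=2,j=2): S=211.9945, K−S=0.0000, hold=7.1033 ⇒ V=7.1033 continue  boundary S*=-
step 1: (k=1,j=0): S=118.0635, K−S=23.4565, hold=32.3950 ⇒ V=32.3950 continue | (k=1,j=1): S=174.4168, K−S=0.0000, hold=13.6927 ⇒ V=13.6927 continue  boundary S*=-
step 0: (k=0,j=0): S=143.5000, K−S=0.0000, hold=22.5366 ⇒ V=22.5366 continue  boundary S*=-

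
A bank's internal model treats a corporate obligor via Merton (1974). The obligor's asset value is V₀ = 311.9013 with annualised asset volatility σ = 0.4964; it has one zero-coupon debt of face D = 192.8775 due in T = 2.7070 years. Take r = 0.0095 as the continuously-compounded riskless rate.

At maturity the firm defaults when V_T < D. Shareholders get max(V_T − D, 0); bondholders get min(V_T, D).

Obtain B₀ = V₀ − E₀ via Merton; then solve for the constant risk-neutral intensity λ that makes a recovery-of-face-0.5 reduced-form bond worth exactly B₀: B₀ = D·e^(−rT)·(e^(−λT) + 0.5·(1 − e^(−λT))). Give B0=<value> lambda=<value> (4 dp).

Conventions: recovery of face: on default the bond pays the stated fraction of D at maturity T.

B0=157.1186 lambda=0.1470

Apply the equity-as-call identities (strike 192.8775, horizon 2.7070 years):
d₁ = [ln(V₀/D) + (r + σ²/2)T] / (σ√T)
   = [ln(311.9013/192.8775) + (0.0095 + 0.5·0.4964²)·2.7070] / (0.4964·√2.7070)
   = [0.480632 + 0.359236] / 0.816725 = 1.028336
d₂ = d₁ − σ√T = 1.028336 − 0.816725 = 0.211611
N(d₁) = 0.848104,  N(d₂) = 0.583795,  e^(−rT) = 0.974611
E₀ = V₀·N(d₁) − D·e^(−rT)·N(d₂)
   = 311.9013·0.848104 − 192.8775·0.974611·0.583795 = 154.782692
B₀ = V₀ − E₀ = 311.9013 − 154.782692 = 157.118608
e^(−λT) = (B₀·e^(rT)/D − 0.5)/(1 − 0.5) = (157.1186·1.026050/192.8775 − 0.5)/0.5 = 0.67164696
λ = −ln(0.67164696)/2.7070 = 0.147035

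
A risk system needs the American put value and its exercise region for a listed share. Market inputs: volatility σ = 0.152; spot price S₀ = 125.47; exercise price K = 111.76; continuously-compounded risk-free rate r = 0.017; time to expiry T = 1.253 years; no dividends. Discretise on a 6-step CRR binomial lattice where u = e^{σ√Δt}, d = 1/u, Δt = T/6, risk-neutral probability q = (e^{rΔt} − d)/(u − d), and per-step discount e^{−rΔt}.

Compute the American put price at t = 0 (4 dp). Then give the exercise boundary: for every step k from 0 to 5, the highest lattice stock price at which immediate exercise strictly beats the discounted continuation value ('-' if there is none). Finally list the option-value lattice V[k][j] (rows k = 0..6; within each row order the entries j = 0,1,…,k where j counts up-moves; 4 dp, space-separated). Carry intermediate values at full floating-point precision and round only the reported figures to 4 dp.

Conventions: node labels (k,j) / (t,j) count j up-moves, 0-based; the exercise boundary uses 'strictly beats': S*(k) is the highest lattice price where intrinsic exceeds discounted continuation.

Δt=0.20883  u=1.07193  d=0.93290  q=0.50822  discount=0.99646
step 6 (expiry): payoffs max(K−S,0) = 29.0535 16.7273 2.5641 0.0000 0.0000 0.0000 0.0000
step 5: (k=5,j=0): S=88.6556, K−S=23.1044, hold=22.7083 ⇒ V=23.1044 exercise | (k=5,j=1): S=101.8685, K−S=9.8915, hold=9.4955 ⇒ V=9.8915 exercise | (k=5,j=2): S=117.0505, K−S=0.0000, hold=1.2565 ⇒ V=1.2565 continue | (k=5,j=3): S=134.4951, K−S=0.0000, hold=0.0000 ⇒ V=0.0000 continue | (k=5,j=4): S=154.5397, K−S=0.0000, hold=0.0000 ⇒ V=0.0000 continue | (k=5,j=5): S=177.5716, K−S=0.0000, hold=0.0000 ⇒ V=0.0000 continue  boundary S*=101.8685
step 4: (k=4,j=0): S=95.0327, K−S=16.7273, hold=16.3312 ⇒ V=16.7273 exercise | (k=4,j=1): S=109.1959, K−S=2.5641, hold=5.4835 ⇒ V=5.4835 continue | (k=4,j=2): S=125.4700, K−S=0.0000, hold=0.6157 ⇒ V=0.6157 continue | (k=4,j=3): S=144.1695, K−S=0.0000, hold=0.0000 ⇒ V=0.0000 continue | (k=4,j=4): S=165.6558, K−S=0.0000, hold=0.0000 ⇒ V=0.0000 continue  boundary S*=95.0327
step 3: (k=3,j=0): S=101.8685, K−S=9.8915, hold=10.9739 ⇒ V=10.9739 continue | (k=3,j=1): S=117.0505, K−S=0.0000, hold=2.9989 ⇒ V=2.9989 continue | (k=3,j=2): S=134.4951, K−S=0.0000, hold=0.3017 ⇒ V=0.3017 continue | (k=3,j=3): S=154.5397, K−S=0.0000, hold=0.0000 ⇒ V=0.0000 continue  boundary S*=-
step 2: (k=2,j=0): S=109.1959, K−S=2.5641, hold=6.8963 ⇒ V=6.8963 continue | (k=2,j=1): S=125.4700, K−S=0.0000, hold=1.6224 ⇒ V=1.6224 continue | (k=2,j=2): S=144.1695, K−S=0.0000, hold=0.1479 ⇒ V=0.1479 continue  boundary S*=-
step 1: (k=1,j=0): S=117.0505, K−S=0.0000, hold=4.2011 ⇒ V=4.2011 continue | (k=1,j=1): S=134.4951, K−S=0.0000, hold=0.8699 ⇒ V=0.8699 continue  boundary S*=-
step 0: (k=0,j=0): S=125.4700, K−S=0.0000, hold=2.4992 ⇒ V=2.4992 continue  boundary S*=-

price = 2.4992
boundary = - - - - 95.0327 101.8685
tree:
2.4992
4.2011 0.8699
6.8963 1.6224 0.1479
10.9739 2.9989 0.3017 0.0000
16.7273 5.4835 0.6157 0.0000 0.0000
23.1044 9.8915 1.2565 0.0000 0.0000 0.0000
29.0535 16.7273 2.5641 0.0000 0.0000 0.0000 0.0000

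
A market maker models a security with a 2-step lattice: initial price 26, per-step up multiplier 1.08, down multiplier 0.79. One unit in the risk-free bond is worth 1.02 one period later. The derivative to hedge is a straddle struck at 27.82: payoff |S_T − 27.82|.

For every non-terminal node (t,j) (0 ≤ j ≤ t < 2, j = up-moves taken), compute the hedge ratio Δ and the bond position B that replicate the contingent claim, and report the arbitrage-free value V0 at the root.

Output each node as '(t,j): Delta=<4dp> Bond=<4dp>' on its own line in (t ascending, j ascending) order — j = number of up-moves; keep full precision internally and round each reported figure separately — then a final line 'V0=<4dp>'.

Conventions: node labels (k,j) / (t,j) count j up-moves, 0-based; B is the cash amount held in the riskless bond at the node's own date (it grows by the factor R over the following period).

(0,0): Delta=-0.4831 Bond=16.3300
(1,0): Delta=-1.0000 Bond=27.2745
(1,1): Delta=-0.3844 Bond=13.8867
V0=3.7704

The replicating-portfolio and risk-neutral prices coincide; use p* = (1.02−0.79)/(1.08−0.79) = 0.7931 for the latter.
At maturity the claim pays: V(2,0)=11.5934, V(2,1)=5.6368, V(2,2)=2.5064
(1,0): S=20.5400. Δ = (V_up−V_dn)/(S_up−S_dn) = (5.6368−11.5934)/(22.1832−16.2266) = -1.0000. V = [p*·5.6368 + (1−p*)·11.5934]/1.02 = 6.7345. B = V − Δ·S = 27.2745.
(1,1): S=28.0800. Δ = (V_up−V_dn)/(S_up−S_dn) = (2.5064−5.6368)/(30.3264−22.1832) = -0.3844. V = [p*·2.5064 + (1−p*)·5.6368]/1.02 = 3.0922. B = V − Δ·S = 13.8867.
(0,0): S=26.0000. Δ = (V_up−V_dn)/(S_up−S_dn) = (3.0922−6.7345)/(28.0800−20.5400) = -0.4831. V = [p*·3.0922 + (1−p*)·6.7345]/1.02 = 3.7704. B = V − Δ·S = 16.3300.
Sanity check at the root: Δ(0,0)·S0 + B(0,0) reproduces V0 = 3.7704.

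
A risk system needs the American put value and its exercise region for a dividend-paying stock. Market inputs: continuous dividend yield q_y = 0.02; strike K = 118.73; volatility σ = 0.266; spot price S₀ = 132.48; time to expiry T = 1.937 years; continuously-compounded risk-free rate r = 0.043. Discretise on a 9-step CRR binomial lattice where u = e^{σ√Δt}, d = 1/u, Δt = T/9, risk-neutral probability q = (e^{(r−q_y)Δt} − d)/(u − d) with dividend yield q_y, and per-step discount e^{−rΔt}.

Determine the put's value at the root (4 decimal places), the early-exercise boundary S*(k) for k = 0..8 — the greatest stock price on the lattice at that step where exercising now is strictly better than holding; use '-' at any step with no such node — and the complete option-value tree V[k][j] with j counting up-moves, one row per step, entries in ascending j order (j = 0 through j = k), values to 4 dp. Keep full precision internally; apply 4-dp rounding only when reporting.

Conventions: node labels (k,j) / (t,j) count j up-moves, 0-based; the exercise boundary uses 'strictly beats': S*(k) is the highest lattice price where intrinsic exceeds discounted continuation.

price = 10.0560
boundary = - - - - 80.8682 71.4800 80.8682 91.4894 103.5056
tree:
10.0560
14.6567 5.4441
20.7860 8.5364 2.3193
28.5627 13.0624 3.9735 0.6364
37.8618 19.3974 6.6971 1.2057 0.0541
47.2500 27.7464 11.0500 2.2802 0.1069 0.0000
55.5483 37.8618 17.7135 4.3034 0.2112 0.0000 0.0000
62.8832 47.2500 27.2406 8.1041 0.4174 0.0000 0.0000 0.0000
69.3666 55.5483 37.8618 15.2244 0.8248 0.0000 0.0000 0.0000 0.0000
75.0973 62.8832 47.2500 27.2406 1.6299 0.0000 0.0000 0.0000 0.0000 0.0000

Δt=0.21522, u=1.13134, d=0.88391, q=0.48924, disc=e^(-rΔt)=0.99079
k=9 terminal: V=max(K-S,0) → 75.0973 62.8832 47.2500 27.2406 1.6299 0.0000 0.0000 0.0000 0.0000 0.0000
k=8: j=0 S=49.3634 intr=69.3666 cont=68.4849 V=69.3666[EX]; j=1 S=63.1817 intr=55.5483 cont=54.7260 V=55.5483[EX]; j=2 S=80.8682 intr=37.8618 cont=37.1155 V=37.8618[EX]; j=3 S=103.5056 intr=15.2244 cont=14.5752 V=15.2244[EX]; j=4 S=132.4800 intr=0.0000 cont=0.8248 V=0.8248[hold]; j=5 S=169.5652 intr=0.0000 cont=0.0000 V=0.0000[hold]; j=6 S=217.0316 intr=0.0000 cont=0.0000 V=0.0000[hold]; j=7 S=277.7854 intr=0.0000 cont=0.0000 V=0.0000[hold]; j=8 S=355.5460 intr=0.0000 cont=0.0000 V=0.0000[hold]  S*(8)=103.5056
k=7: j=0 S=55.8468 intr=62.8832 cont=62.0294 V=62.8832[EX]; j=1 S=71.4800 intr=47.2500 cont=46.4633 V=47.2500[EX]; j=2 S=91.4894 intr=27.2406 cont=26.5398 V=27.2406[EX]; j=3 S=117.1001 intr=1.6299 cont=8.1041 V=8.1041[hold]; j=4 S=149.8799 intr=0.0000 cont=0.4174 V=0.4174[hold]; j=5 S=191.8359 intr=0.0000 cont=0.0000 V=0.0000[hold]; j=6 S=245.5366 intr=0.0000 cont=0.0000 V=0.0000[hold]; j=7 S=314.2697 intr=0.0000 cont=0.0000 V=0.0000[hold]  S*(7)=91.4894
k=6: j=0 S=63.1817 intr=55.5483 cont=54.7260 V=55.5483[EX]; j=1 S=80.8682 intr=37.8618 cont=37.1155 V=37.8618[EX]; j=2 S=103.5056 intr=15.2244 cont=17.7135 V=17.7135[hold]; j=3 S=132.4800 intr=0.0000 cont=4.3034 V=4.3034[hold]; j=4 S=169.5652 intr=0.0000 cont=0.2112 V=0.2112[hold]; j=5 S=217.0316 intr=0.0000 cont=0.0000 V=0.0000[hold]; j=6 S=277.7854 intr=0.0000 cont=0.0000 V=0.0000[hold]  S*(6)=80.8682
k=5: j=0 S=71.4800 intr=47.2500 cont=46.4633 V=47.2500[EX]; j=1 S=91.4894 intr=27.2406 cont=27.7464 V=27.7464[hold]; j=2 S=117.1001 intr=1.6299 cont=11.0500 V=11.0500[hold]; j=3 S=149.8799 intr=0.0000 cont=2.2802 V=2.2802[hold]; j=4 S=191.8359 intr=0.0000 cont=0.1069 V=0.1069[hold]; j=5 S=245.5366 intr=0.0000 cont=0.0000 V=0.0000[hold]  S*(5)=71.4800
k=4: j=0 S=80.8682 intr=37.8618 cont=37.3606 V=37.8618[EX]; j=1 S=103.5056 intr=15.2244 cont=19.3974 V=19.3974[hold]; j=2 S=132.4800 intr=0.0000 cont=6.6971 V=6.6971[hold]; j=3 S=169.5652 intr=0.0000 cont=1.2057 V=1.2057[hold]; j=4 S=217.0316 intr=0.0000 cont=0.0541 V=0.0541[hold]  S*(4)=80.8682
k=3: j=0 S=91.4894 intr=27.2406 cont=28.5627 V=28.5627[hold]; j=1 S=117.1001 intr=1.6299 cont=13.0624 V=13.0624[hold]; j=2 S=149.8799 intr=0.0000 cont=3.9735 V=3.9735[hold]; j=3 S=191.8359 intr=0.0000 cont=0.6364 V=0.6364[hold]  S*(3)=-
k=2: j=0 S=103.5056 intr=15.2244 cont=20.7860 V=20.7860[hold]; j=1 S=132.4800 intr=0.0000 cont=8.5364 V=8.5364[hold]; j=2 S=169.5652 intr=0.0000 cont=2.3193 V=2.3193[hold]  S*(2)=-
k=1: j=0 S=117.1001 intr=1.6299 cont=14.6567 V=14.6567[hold]; j=1 S=149.8799 intr=0.0000 cont=5.4441 V=5.4441[hold]  S*(1)=-
k=0: j=0 S=132.4800 intr=0.0000 cont=10.0560 V=10.0560[hold]  S*(0)=-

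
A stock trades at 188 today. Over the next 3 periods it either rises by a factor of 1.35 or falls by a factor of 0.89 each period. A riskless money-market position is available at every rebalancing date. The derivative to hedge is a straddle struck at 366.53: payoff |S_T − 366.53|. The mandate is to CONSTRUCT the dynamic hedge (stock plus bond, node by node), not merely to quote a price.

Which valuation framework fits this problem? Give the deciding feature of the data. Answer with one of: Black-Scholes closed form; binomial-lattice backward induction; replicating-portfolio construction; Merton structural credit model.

Key observation: what is demanded is not a single number but the (Δ, B) position at each node of the 1.35/0.89 tree starting at 188; constructing those positions is the replicating-portfolio method.

framework: replicating-portfolio construction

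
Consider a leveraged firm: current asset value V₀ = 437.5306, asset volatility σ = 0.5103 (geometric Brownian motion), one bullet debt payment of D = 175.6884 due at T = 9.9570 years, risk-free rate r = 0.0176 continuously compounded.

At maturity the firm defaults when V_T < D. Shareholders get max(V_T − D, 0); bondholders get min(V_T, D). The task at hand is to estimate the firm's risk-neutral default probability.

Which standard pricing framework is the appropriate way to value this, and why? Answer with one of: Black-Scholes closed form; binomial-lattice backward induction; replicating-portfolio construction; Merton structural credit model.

Key observation: a levered firm with one bullet debt due at 9.9570 years is the canonical structural-credit setup: equity is a call on the firm's assets struck at the face value.

framework: Merton structural credit model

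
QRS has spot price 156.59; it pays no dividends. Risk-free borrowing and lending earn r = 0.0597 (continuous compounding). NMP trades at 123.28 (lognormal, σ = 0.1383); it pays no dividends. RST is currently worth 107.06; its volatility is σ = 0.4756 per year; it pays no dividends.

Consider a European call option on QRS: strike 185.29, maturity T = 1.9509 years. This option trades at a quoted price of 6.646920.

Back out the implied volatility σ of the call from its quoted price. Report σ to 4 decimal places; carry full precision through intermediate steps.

sigma = 0.1149

At σ = 0.1149 the Black–Scholes value reproduces the quote:
σ√T = 0.1149·√1.9509 = 0.160486
d₁ = (ln(S/K) + (r+σ²/2)T) / (σ√T) = (ln(156.59/185.29) + (0.0597+0.1149²/2)·1.9509) / 0.160486 = (-0.168291 + 0.129347) / 0.160486 = -0.242667
d₂ = d₁ − σ√T = -0.242667 − 0.160486 = -0.403153
e^{−rT} = 0.890058
N(d₁) = 0.404132,  N(d₂) = 0.343418
V = S·N(d₁) − K·e^{−rT}·N(d₂) = 63.283011 − 56.636091 = 6.646920 (equal to the quote); since ∂V/∂σ > 0 for all σ, the implied volatility is unique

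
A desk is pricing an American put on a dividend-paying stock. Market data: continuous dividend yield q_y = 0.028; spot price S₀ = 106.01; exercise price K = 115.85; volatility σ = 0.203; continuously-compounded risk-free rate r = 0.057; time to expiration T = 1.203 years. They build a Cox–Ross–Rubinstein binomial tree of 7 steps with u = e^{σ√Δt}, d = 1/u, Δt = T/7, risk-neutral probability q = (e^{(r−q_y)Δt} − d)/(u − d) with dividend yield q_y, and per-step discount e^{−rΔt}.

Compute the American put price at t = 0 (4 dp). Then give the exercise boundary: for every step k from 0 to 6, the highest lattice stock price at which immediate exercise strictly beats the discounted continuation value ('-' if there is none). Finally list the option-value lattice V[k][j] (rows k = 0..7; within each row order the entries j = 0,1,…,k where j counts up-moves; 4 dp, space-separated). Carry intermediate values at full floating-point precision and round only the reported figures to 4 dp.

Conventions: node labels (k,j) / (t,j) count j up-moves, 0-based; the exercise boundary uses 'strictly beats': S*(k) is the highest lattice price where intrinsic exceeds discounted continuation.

price = 13.3127
boundary = - - 89.5882 82.3574 89.5882 97.4538 106.0100
tree:
13.3127
19.0457 8.0318
26.2618 12.4429 3.9257
33.4926 18.5348 6.7984 1.2264
40.1398 26.2618 11.4286 2.4568 0.0614
46.2504 33.4926 18.3962 4.9185 0.1261 0.0000
51.8679 40.1398 26.2618 9.8400 0.2592 0.0000 0.0000
57.0320 46.2504 33.4926 18.3962 0.5326 0.0000 0.0000 0.0000

Δt=0.17186  u=1.08780  d=0.91929  q=0.50862  discount=0.99025
step 7 (expiry): payoffs max(K−S,0) = 57.0320 46.2504 33.4926 18.3962 0.5326 0.0000 0.0000 0.0000
step 6: (k=6,j=0): S=63.9821, K−S=51.8679, hold=51.0457 ⇒ V=51.8679 exercise | (k=6,j=1): S=75.7102, K−S=40.1398, hold=39.3739 ⇒ V=40.1398 exercise | (k=6,j=2): S=89.5882, K−S=26.2618, hold=25.5626 ⇒ V=26.2618 exercise | (k=6,j=3): S=106.0100, K−S=9.8400, hold=9.2196 ⇒ V=9.8400 exercise | (k=6,j=4): S=125.4420, K−S=0.0000, hold=0.2592 ⇒ V=0.2592 continue | (k=6,j=5): S=148.4359, K−S=0.0000, hold=0.0000 ⇒ V=0.0000 continue | (k=6,j=6): S=175.6447, K−S=0.0000, hold=0.0000 ⇒ V=0.0000 continue  boundary S*=106.0100
step 5: (k=5,j=0): S=69.5996, K−S=46.2504, hold=45.4552 ⇒ V=46.2504 exercise | (k=5,j=1): S=82.3574, K−S=33.4926, hold=32.7586 ⇒ V=33.4926 exercise | (k=5,j=2): S=97.4538, K−S=18.3962, hold=17.7347 ⇒ V=18.3962 exercise | (k=5,j=3): S=115.3174, K−S=0.5326, hold=4.9185 ⇒ V=4.9185 continue | (k=5,j=4): S=136.4555, K−S=0.0000, hold=0.1261 ⇒ V=0.1261 continue | (k=5,j=5): S=161.4682, K−S=0.0000, hold=0.0000 ⇒ V=0.0000 continue  boundary S*=97.4538
step 4: (k=4,j=0): S=75.7102, K−S=40.1398, hold=39.3739 ⇒ V=40.1398 exercise | (k=4,j=1): S=89.5882, K−S=26.2618, hold=25.5626 ⇒ V=26.2618 exercise | (k=4,j=2): S=106.0100, K−S=9.8400, hold=11.4286 ⇒ V=11.4286 continue | (k=4,j=3): S=125.4420, K−S=0.0000, hold=2.4568 ⇒ V=2.4568 continue | (k=4,j=4): S=148.4359, K−S=0.0000, hold=0.0614 ⇒ V=0.0614 continue  boundary S*=89.5882
step 3: (k=3,j=0): S=82.3574, K−S=33.4926, hold=32.7586 ⇒ V=33.4926 exercise | (k=3,j=1): S=97.4538, K−S=18.3962, hold=18.5348 ⇒ V=18.5348 continue | (k=3,j=2): S=115.3174, K−S=0.5326, hold=6.7984 ⇒ V=6.7984 continue | (k=3,j=3): S=136.4555, K−S=0.0000, hold=1.2264 ⇒ V=1.2264 continue  boundary S*=82.3574
step 2: (k=2,j=0): S=89.5882, K−S=26.2618, hold=25.6324 ⇒ V=26.2618 exercise | (k=2,j=1): S=106.0100, K−S=9.8400, hold=12.4429 ⇒ V=12.4429 continue | (k=2,j=2): S=125.4420, K−S=0.0000, hold=3.9257 ⇒ V=3.9257 continue  boundary S*=89.5882
step 1: (k=1,j=0): S=97.4538, K−S=18.3962, hold=19.0457 ⇒ V=19.0457 continue | (k=1,j=1): S=115.3174, K−S=0.5326, hold=8.0318 ⇒ V=8.0318 continue  boundary S*=-
step 0: (k=0,j=0): S=106.0100, K−S=9.8400, hold=13.3127 ⇒ V=13.3127 continue  boundary S*=-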